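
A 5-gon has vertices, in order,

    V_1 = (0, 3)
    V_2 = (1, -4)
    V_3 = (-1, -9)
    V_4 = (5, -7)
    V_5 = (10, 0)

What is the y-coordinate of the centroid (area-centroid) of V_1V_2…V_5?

-265/102

Apply Gauss's area formula. First the cross-terms c_i = x_i·y_{i+1} − x_{i+1}·y_i:
  -3, -13, 52, 70, 30  ⇒  2A = 136, A = 68.
Then Σ (y_i + y_{i+1})·c_i = -1060, so ȳ = -1060 / (6·68) = -265/102.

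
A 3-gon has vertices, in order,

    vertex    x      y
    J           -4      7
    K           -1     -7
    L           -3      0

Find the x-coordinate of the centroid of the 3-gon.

Apply the shoelace formula. First the cross-terms c_i = x_i·y_{i+1} − x_{i+1}·y_i:
  35, -21, -21  ⇒  2A = -7, A = -3.5.
Then Σ (x_i + x_{i+1})·c_i = 56, so x̄ = 56 / (6·(-3.5)) = -8/3.

-8/3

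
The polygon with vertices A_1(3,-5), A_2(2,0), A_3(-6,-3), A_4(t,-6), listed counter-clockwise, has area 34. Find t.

Write out the shoelace sum; only the two edges meeting at A_4 involve t:
2·Area = [((-6)·(-6) − t·(-3)) + (t·(-5) − 3·(-6))] + 4
       = -2·t + 58 = 68
⇒ t = -5.

-5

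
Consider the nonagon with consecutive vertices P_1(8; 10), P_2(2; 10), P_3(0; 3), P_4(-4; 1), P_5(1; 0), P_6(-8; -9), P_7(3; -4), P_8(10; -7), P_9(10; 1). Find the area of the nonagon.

159

P_1→P_2: (8)(10) − (2)(10) = 60
P_2→P_3: (2)(3) − (0)(10) = 6
P_3→P_4: (0)(1) − (-4)(3) = 12
P_4→P_5: (-4)(0) − (1)(1) = -1
P_5→P_6: (1)(-9) − (-8)(0) = -9
P_6→P_7: (-8)(-4) − (3)(-9) = 59
P_7→P_8: (3)(-7) − (10)(-4) = 19
P_8→P_9: (10)(1) − (10)(-7) = 80
P_9→P_1: (10)(10) − (8)(1) = 92
Σ = 318
Area = |Σ|/2 = 159.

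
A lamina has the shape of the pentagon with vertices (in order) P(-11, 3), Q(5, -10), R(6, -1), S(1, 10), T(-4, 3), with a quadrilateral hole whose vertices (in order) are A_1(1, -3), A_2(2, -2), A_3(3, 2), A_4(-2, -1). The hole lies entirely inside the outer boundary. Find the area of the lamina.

Outer boundary:
Apply the shoelace formula: 2A = Σ (x_i·y_{i+1} − x_{i+1}·y_i), indices taken mod 5.
Cross-terms: 95, 55, 61, 43, 21  ⇒  Σ = 275
Area = |Σ|/2 = 137.5.
Hole:
Apply Gauss's area formula: 2A = Σ (x_i·y_{i+1} − x_{i+1}·y_i), indices taken mod 4.
Σ = (4) + (10) + (1) + (7) = 22
Area = |Σ|/2 = 11.
Net area = 137.5 − 11 = 126.5.

126.5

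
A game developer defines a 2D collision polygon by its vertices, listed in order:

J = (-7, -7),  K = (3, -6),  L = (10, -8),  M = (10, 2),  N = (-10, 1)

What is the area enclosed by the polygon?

Apply the surveyor's formula: 2A = Σ (x_i·y_{i+1} − x_{i+1}·y_i), indices taken mod 5.
Cross-terms: 63, 36, 100, 30, 77  ⇒  Σ = 306
Area = |Σ|/2 = 153.

153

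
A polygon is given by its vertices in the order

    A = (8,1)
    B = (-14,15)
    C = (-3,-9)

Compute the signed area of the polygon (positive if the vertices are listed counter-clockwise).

Apply the shoelace (surveyor's) formula: 2A = Σ (x_i·y_{i+1} − x_{i+1}·y_i), indices taken mod 3.
Σ = (134) + (171) + (69) = 374
Signed area = Σ/2 = 187 (positive ⇒ counter-clockwise traversal).

187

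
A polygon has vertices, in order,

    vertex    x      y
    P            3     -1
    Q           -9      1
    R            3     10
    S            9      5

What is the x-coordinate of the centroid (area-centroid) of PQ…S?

Apply the surveyor's formula. First the cross-terms c_i = x_i·y_{i+1} − x_{i+1}·y_i:
  -6, -93, -75, -24  ⇒  2A = -198, A = -99.
Then Σ (x_i + x_{i+1})·c_i = -594, so x̄ = -594 / (6·(-99)) = 1.

1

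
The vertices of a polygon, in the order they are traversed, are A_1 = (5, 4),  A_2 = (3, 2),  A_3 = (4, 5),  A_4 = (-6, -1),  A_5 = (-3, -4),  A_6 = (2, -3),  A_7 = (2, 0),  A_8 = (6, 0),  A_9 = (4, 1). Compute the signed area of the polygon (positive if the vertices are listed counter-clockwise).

Σ = (-2) + (7) + (26) + (21) + (17) + (6) + (0) + (6) + (11) = 92
Signed area = Σ/2 = 46 (positive ⇒ counter-clockwise traversal).

46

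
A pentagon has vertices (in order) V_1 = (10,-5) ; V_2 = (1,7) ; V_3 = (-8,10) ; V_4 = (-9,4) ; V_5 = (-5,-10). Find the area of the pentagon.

Σ = (75) + (66) + (58) + (110) + (125) = 434
Area = |Σ|/2 = 217.

217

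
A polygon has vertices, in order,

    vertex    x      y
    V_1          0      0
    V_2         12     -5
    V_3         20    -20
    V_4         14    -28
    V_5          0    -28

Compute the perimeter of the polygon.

|V_1V_2| = √((12)² + (-5)²) = √169 = 13
|V_2V_3| = √((8)² + (-15)²) = √289 = 17
|V_3V_4| = √((-6)² + (-8)²) = √100 = 10
|V_4V_5| = √((-14)² + (0)²) = √196 = 14
|V_5V_1| = √((0)² + (28)²) = √784 = 28
Perimeter = 13 + 17 + 10 + 14 + 28 = 82.

82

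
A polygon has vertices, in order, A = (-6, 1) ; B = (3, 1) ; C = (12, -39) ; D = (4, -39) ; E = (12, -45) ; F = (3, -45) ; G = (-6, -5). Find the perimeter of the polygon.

|AB| = √((9)² + (0)²) = √81 = 9
|BC| = √((9)² + (-40)²) = √1681 = 41
|CD| = √((-8)² + (0)²) = √64 = 8
|DE| = √((8)² + (-6)²) = √100 = 10
|EF| = √((-9)² + (0)²) = √81 = 9
|FG| = √((-9)² + (40)²) = √1681 = 41
|GA| = √((0)² + (6)²) = √36 = 6
Perimeter = 9 + 41 + 8 + 10 + 9 + 41 + 6 = 124.

124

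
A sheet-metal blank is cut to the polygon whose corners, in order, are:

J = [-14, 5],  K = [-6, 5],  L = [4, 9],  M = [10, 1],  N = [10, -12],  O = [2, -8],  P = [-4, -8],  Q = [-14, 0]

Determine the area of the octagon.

Cross-terms: -40, -74, -86, -130, -56, -48, -112, -70  ⇒  Σ = -616
Area = |Σ|/2 = 308.

308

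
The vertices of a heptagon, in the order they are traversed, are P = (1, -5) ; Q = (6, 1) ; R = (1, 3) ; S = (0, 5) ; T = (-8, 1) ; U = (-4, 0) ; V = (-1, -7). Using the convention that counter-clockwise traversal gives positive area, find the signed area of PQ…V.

Apply the surveyor's formula: 2A = Σ (x_i·y_{i+1} − x_{i+1}·y_i), indices taken mod 7.
Cross-terms: 31, 17, 5, 40, 4, 28, 12  ⇒  Σ = 137
Signed area = Σ/2 = 68.5 (positive ⇒ counter-clockwise traversal).

68.5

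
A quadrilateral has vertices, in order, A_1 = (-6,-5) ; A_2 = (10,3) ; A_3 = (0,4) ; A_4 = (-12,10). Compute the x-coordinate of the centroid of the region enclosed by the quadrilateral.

-46/15

Apply Gauss's area formula. First the cross-terms c_i = x_i·y_{i+1} − x_{i+1}·y_i:
  32, 40, 48, 120  ⇒  2A = 240, A = 120.
Then Σ (x_i + x_{i+1})·c_i = -2208, so x̄ = -2208 / (6·120) = -46/15.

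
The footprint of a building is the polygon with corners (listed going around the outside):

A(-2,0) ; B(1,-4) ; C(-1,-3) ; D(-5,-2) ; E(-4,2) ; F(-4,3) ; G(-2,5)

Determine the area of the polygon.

19

Σ = (8) + (-7) + (-13) + (-18) + (-4) + (-14) + (10) = -38
Area = |Σ|/2 = 19.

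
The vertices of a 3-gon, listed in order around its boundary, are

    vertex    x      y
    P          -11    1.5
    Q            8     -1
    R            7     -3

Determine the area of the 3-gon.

Apply the shoelace (surveyor's) formula: 2A = Σ (x_i·y_{i+1} − x_{i+1}·y_i), indices taken mod 3.
P→Q: (-11)(-1) − (8)(1.5) = -1
Q→R: (8)(-3) − (7)(-1) = -17
R→P: (7)(1.5) − (-11)(-3) = -22.5
Σ = -40.5
Area = |Σ|/2 = 20.25.

20.25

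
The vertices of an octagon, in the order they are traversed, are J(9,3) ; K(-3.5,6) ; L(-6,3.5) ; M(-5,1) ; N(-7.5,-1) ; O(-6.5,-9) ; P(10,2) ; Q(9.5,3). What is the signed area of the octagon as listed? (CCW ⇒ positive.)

Apply Gauss's area formula: 2A = Σ (x_i·y_{i+1} − x_{i+1}·y_i), indices taken mod 8.
Σ = (64.5) + (23.75) + (11.5) + (12.5) + (61) + (77) + (11) + (1.5) = 262.75
Signed area = Σ/2 = 131.375 (positive ⇒ counter-clockwise traversal).

131.375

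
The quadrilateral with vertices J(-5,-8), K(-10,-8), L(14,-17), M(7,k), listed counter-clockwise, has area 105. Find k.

The doubled signed area Σ (x_i y_{i+1} − x_{i+1} y_i) is linear in k.
With k=0 it equals 305; the coefficient of k is 19 (from the two edges through M).
So 19·k + 305 = 2·105 = 210 ⇒ k = -5.

-5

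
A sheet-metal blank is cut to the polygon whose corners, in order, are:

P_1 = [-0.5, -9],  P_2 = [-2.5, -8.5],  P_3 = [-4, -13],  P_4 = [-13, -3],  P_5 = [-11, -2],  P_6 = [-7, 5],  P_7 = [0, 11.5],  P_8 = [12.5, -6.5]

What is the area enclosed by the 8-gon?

Apply the surveyor's formula: 2A = Σ (x_i·y_{i+1} − x_{i+1}·y_i), indices taken mod 8.
Σ = (-18.25) + (-1.5) + (-157) + (-7) + (-69) + (-80.5) + (-143.75) + (-115.75) = -592.75
Area = |Σ|/2 = 296.375.

296.375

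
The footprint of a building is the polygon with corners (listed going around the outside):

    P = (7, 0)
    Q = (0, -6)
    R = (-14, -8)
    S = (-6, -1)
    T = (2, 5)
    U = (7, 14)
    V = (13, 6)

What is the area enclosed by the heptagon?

188.5

Apply Gauss's area formula: 2A = Σ (x_i·y_{i+1} − x_{i+1}·y_i), indices taken mod 7.
Σ = (-42) + (-84) + (-34) + (-28) + (-7) + (-140) + (-42) = -377
Area = |Σ|/2 = 188.5.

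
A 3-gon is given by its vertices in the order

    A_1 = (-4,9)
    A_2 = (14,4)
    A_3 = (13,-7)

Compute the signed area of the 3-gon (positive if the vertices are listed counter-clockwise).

-101.5

Apply the surveyor's formula: 2A = Σ (x_i·y_{i+1} − x_{i+1}·y_i), indices taken mod 3.
A_1→A_2: (-4)(4) − (14)(9) = -142
A_2→A_3: (14)(-7) − (13)(4) = -150
A_3→A_1: (13)(9) − (-4)(-7) = 89
Σ = -203
Signed area = Σ/2 = -101.5 (negative ⇒ clockwise traversal).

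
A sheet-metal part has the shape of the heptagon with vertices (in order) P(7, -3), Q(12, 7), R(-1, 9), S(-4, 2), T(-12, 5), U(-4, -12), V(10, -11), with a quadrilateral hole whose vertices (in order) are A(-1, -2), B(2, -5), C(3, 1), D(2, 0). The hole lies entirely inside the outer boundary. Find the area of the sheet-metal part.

Outer boundary:
Apply Gauss's area formula: 2A = Σ (x_i·y_{i+1} − x_{i+1}·y_i), indices taken mod 7.
P→Q: (7)(7) − (12)(-3) = 85
Q→R: (12)(9) − (-1)(7) = 115
R→S: (-1)(2) − (-4)(9) = 34
S→T: (-4)(5) − (-12)(2) = 4
T→U: (-12)(-12) − (-4)(5) = 164
U→V: (-4)(-11) − (10)(-12) = 164
V→P: (10)(-3) − (7)(-11) = 47
Σ = 613
Area = |Σ|/2 = 306.5.
Hole:
Apply the shoelace formula: 2A = Σ (x_i·y_{i+1} − x_{i+1}·y_i), indices taken mod 4.
Σ = (9) + (17) + (-2) + (-4) = 20
Area = |Σ|/2 = 10.
Net area = 306.5 − 10 = 296.5.

296.5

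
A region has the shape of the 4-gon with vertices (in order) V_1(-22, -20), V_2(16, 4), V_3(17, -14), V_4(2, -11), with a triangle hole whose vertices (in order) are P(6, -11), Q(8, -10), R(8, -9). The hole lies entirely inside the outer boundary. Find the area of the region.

Outer boundary:
Apply the surveyor's formula: 2A = Σ (x_i·y_{i+1} − x_{i+1}·y_i), indices taken mod 4.
Cross-terms: 232, -292, -159, -282  ⇒  Σ = -501
Area = |Σ|/2 = 250.5.
Hole:
P→Q: (6)(-10) − (8)(-11) = 28
Q→R: (8)(-9) − (8)(-10) = 8
R→P: (8)(-11) − (6)(-9) = -34
Σ = 2
Area = |Σ|/2 = 1.
Net area = 250.5 − 1 = 249.5.

249.5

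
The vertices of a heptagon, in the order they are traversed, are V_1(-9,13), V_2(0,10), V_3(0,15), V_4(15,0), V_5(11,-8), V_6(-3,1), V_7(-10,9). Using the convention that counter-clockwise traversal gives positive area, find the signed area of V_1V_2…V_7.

Σ = (-90) + (0) + (-225) + (-120) + (-13) + (-17) + (-49) = -514
Signed area = Σ/2 = -257 (negative ⇒ clockwise traversal).

-257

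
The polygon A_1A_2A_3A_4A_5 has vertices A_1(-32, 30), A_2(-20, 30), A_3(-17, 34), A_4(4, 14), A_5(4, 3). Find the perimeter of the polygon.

|A_1A_2| = √((12)² + (0)²) = √144 = 12
|A_2A_3| = √((3)² + (4)²) = √25 = 5
|A_3A_4| = √((21)² + (-20)²) = √841 = 29
|A_4A_5| = √((0)² + (-11)²) = √121 = 11
|A_5A_1| = √((-36)² + (27)²) = √2025 = 45
Perimeter = 12 + 5 + 29 + 11 + 45 = 102.

102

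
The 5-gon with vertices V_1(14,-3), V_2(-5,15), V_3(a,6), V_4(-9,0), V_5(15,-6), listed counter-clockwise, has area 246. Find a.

-12

The doubled signed area Σ (x_i y_{i+1} − x_{i+1} y_i) is linear in a.
With a=0 it equals 312; the coefficient of a is -15 (from the two edges through V_3).
So -15·a + 312 = 2·246 = 492 ⇒ a = -12.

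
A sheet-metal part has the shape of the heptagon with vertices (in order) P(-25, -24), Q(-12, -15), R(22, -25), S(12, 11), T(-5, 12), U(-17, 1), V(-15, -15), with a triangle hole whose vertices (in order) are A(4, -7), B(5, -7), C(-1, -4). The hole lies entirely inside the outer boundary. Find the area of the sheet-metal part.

Outer boundary:
Apply the shoelace (surveyor's) formula: 2A = Σ (x_i·y_{i+1} − x_{i+1}·y_i), indices taken mod 7.
Cross-terms: 87, 630, 542, 199, 199, 270, -15  ⇒  Σ = 1912
Area = |Σ|/2 = 956.
Hole:
Apply the shoelace formula: 2A = Σ (x_i·y_{i+1} − x_{i+1}·y_i), indices taken mod 3.
A→B: (4)(-7) − (5)(-7) = 7
B→C: (5)(-4) − (-1)(-7) = -27
C→A: (-1)(-7) − (4)(-4) = 23
Σ = 3
Area = |Σ|/2 = 1.5.
Net area = 956 − 1.5 = 954.5.

954.5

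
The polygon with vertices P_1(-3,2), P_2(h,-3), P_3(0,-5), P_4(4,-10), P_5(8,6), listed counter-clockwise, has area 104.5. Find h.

-6

The doubled signed area Σ (x_i y_{i+1} − x_{i+1} y_i) is linear in h.
With h=0 it equals 167; the coefficient of h is -7 (from the two edges through P_2).
So -7·h + 167 = 2·104.5 = 209 ⇒ h = -6.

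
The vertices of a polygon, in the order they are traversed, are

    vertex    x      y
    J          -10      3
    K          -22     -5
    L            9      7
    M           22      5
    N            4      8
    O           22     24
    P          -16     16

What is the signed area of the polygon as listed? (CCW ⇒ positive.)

411

Apply the shoelace formula: 2A = Σ (x_i·y_{i+1} − x_{i+1}·y_i), indices taken mod 7.
Σ = (116) + (-109) + (-109) + (156) + (-80) + (736) + (112) = 822
Signed area = Σ/2 = 411 (positive ⇒ counter-clockwise traversal).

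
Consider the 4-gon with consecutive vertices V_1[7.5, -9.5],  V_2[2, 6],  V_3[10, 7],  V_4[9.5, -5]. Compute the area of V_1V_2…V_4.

75.625

Apply the surveyor's formula: 2A = Σ (x_i·y_{i+1} − x_{i+1}·y_i), indices taken mod 4.
Cross-terms: 64, -46, -116.5, -52.75  ⇒  Σ = -151.25
Area = |Σ|/2 = 75.625.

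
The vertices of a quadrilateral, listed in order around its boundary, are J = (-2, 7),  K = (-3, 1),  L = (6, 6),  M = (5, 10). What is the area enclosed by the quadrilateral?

40

Apply the shoelace (surveyor's) formula: 2A = Σ (x_i·y_{i+1} − x_{i+1}·y_i), indices taken mod 4.
J→K: (-2)(1) − (-3)(7) = 19
K→L: (-3)(6) − (6)(1) = -24
L→M: (6)(10) − (5)(6) = 30
M→J: (5)(7) − (-2)(10) = 55
Σ = 80
Area = |Σ|/2 = 40.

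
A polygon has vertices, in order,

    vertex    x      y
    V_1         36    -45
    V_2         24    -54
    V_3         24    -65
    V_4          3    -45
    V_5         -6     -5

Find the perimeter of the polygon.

154

|V_1V_2| = √((-12)² + (-9)²) = √225 = 15
|V_2V_3| = √((0)² + (-11)²) = √121 = 11
|V_3V_4| = √((-21)² + (20)²) = √841 = 29
|V_4V_5| = √((-9)² + (40)²) = √1681 = 41
|V_5V_1| = √((42)² + (-40)²) = √3364 = 58
Perimeter = 15 + 11 + 29 + 41 + 58 = 154.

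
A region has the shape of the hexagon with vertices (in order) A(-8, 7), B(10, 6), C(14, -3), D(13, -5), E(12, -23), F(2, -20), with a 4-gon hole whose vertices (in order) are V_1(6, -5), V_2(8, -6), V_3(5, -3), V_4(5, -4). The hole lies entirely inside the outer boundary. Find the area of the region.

Outer boundary:
Σ = (-118) + (-114) + (-31) + (-239) + (-194) + (-146) = -842
Area = |Σ|/2 = 421.
Hole:
V_1→V_2: (6)(-6) − (8)(-5) = 4
V_2→V_3: (8)(-3) − (5)(-6) = 6
V_3→V_4: (5)(-4) − (5)(-3) = -5
V_4→V_1: (5)(-5) − (6)(-4) = -1
Σ = 4
Area = |Σ|/2 = 2.
Net area = 421 − 2 = 419.

419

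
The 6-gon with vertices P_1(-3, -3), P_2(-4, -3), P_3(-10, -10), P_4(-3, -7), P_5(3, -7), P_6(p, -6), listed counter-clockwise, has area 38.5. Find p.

6

Write out the shoelace sum; only the two edges meeting at P_6 involve p:
2·Area = [(3·(-6) − p·(-7)) + (p·(-3) − (-3)·(-6))] + 89
       = 4·p + 53 = 77
⇒ p = 6.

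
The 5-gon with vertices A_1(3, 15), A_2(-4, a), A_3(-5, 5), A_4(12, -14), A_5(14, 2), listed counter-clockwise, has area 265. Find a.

The doubled signed area Σ (x_i y_{i+1} − x_{i+1} y_i) is linear in a.
With a=0 it equals 474; the coefficient of a is 8 (from the two edges through A_2).
So 8·a + 474 = 2·265 = 530 ⇒ a = 7.

7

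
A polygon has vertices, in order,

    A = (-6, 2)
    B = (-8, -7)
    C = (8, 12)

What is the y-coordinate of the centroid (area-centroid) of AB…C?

7/3

Apply the surveyor's formula. First the cross-terms c_i = x_i·y_{i+1} − x_{i+1}·y_i:
  58, -40, 88  ⇒  2A = 106, A = 53.
Then Σ (y_i + y_{i+1})·c_i = 742, so ȳ = 742 / (6·53) = 7/3.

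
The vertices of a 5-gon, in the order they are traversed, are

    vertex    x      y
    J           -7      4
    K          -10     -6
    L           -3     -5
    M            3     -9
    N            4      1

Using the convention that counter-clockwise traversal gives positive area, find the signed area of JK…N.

Apply the shoelace formula: 2A = Σ (x_i·y_{i+1} − x_{i+1}·y_i), indices taken mod 5.
Cross-terms: 82, 32, 42, 39, 23  ⇒  Σ = 218
Signed area = Σ/2 = 109 (positive ⇒ counter-clockwise traversal).

109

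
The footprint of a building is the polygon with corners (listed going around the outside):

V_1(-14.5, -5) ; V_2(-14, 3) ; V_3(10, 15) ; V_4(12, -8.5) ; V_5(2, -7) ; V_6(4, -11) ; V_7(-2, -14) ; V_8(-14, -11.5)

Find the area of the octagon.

513.625

Apply the shoelace formula: 2A = Σ (x_i·y_{i+1} − x_{i+1}·y_i), indices taken mod 8.
Cross-terms: -113.5, -240, -265, -67, 6, -78, -173, -96.75  ⇒  Σ = -1027.25
Area = |Σ|/2 = 513.625.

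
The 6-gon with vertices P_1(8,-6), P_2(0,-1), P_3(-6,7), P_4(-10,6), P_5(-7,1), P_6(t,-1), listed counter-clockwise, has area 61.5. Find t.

Write out the shoelace sum; only the two edges meeting at P_6 involve t:
2·Area = [((-7)·(-1) − t·1) + (t·(-6) − 8·(-1))] + 52
       = -7·t + 67 = 123
⇒ t = -8.

-8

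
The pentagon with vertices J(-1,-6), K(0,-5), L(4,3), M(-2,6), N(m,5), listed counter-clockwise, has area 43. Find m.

-3

The doubled signed area Σ (x_i y_{i+1} − x_{i+1} y_i) is linear in m.
With m=0 it equals 50; the coefficient of m is -12 (from the two edges through N).
So -12·m + 50 = 2·43 = 86 ⇒ m = -3.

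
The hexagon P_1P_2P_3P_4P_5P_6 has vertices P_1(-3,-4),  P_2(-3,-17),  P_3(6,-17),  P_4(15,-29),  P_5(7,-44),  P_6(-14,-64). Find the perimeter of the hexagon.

|P_1P_2| = √((0)² + (-13)²) = √169 = 13
|P_2P_3| = √((9)² + (0)²) = √81 = 9
|P_3P_4| = √((9)² + (-12)²) = √225 = 15
|P_4P_5| = √((-8)² + (-15)²) = √289 = 17
|P_5P_6| = √((-21)² + (-20)²) = √841 = 29
|P_6P_1| = √((11)² + (60)²) = √3721 = 61
Perimeter = 13 + 9 + 15 + 17 + 29 + 61 = 144.

144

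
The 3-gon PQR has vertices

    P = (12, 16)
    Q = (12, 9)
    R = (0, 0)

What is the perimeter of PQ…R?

42

|PQ| = √((0)² + (-7)²) = √49 = 7
|QR| = √((-12)² + (-9)²) = √225 = 15
|RP| = √((12)² + (16)²) = √400 = 20
Perimeter = 7 + 15 + 20 = 42.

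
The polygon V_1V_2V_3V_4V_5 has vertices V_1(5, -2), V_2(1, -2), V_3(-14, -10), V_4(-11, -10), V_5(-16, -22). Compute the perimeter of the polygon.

|V_1V_2| = √((-4)² + (0)²) = √16 = 4
|V_2V_3| = √((-15)² + (-8)²) = √289 = 17
|V_3V_4| = √((3)² + (0)²) = √9 = 3
|V_4V_5| = √((-5)² + (-12)²) = √169 = 13
|V_5V_1| = √((21)² + (20)²) = √841 = 29
Perimeter = 4 + 17 + 3 + 13 + 29 = 66.

66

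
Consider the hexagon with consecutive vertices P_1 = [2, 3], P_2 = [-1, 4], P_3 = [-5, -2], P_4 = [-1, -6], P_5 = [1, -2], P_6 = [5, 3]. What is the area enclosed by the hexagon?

45.5

Apply the shoelace (surveyor's) formula: 2A = Σ (x_i·y_{i+1} − x_{i+1}·y_i), indices taken mod 6.
Σ = (11) + (22) + (28) + (8) + (13) + (9) = 91
Area = |Σ|/2 = 45.5.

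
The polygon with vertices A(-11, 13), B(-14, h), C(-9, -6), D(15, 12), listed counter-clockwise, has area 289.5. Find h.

Write out the shoelace sum; only the two edges meeting at B involve h:
2·Area = [((-11)·h − (-14)·13) + ((-14)·(-6) − (-9)·h)] + 309
       = -2·h + 575 = 579
⇒ h = -2.

-2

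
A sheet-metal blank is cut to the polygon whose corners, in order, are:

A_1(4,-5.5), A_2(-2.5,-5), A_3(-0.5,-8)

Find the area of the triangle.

Apply the shoelace formula: 2A = Σ (x_i·y_{i+1} − x_{i+1}·y_i), indices taken mod 3.
Cross-terms: -33.75, 17.5, 34.75  ⇒  Σ = 18.5
Area = |Σ|/2 = 9.25.

9.25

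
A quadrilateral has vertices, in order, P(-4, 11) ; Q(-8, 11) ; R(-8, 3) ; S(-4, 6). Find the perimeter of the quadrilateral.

|PQ| = √((-4)² + (0)²) = √16 = 4
|QR| = √((0)² + (-8)²) = √64 = 8
|RS| = √((4)² + (3)²) = √25 = 5
|SP| = √((0)² + (5)²) = √25 = 5
Perimeter = 4 + 8 + 5 + 5 = 22.

22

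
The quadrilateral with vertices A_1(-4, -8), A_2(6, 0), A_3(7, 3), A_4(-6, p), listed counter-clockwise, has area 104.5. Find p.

The doubled signed area Σ (x_i y_{i+1} − x_{i+1} y_i) is linear in p.
With p=0 it equals 132; the coefficient of p is 11 (from the two edges through A_4).
So 11·p + 132 = 2·104.5 = 209 ⇒ p = 7.

7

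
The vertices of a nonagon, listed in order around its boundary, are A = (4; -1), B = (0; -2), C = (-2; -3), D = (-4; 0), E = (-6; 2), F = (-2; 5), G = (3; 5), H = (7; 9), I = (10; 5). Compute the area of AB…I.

88

Apply the shoelace (surveyor's) formula: 2A = Σ (x_i·y_{i+1} − x_{i+1}·y_i), indices taken mod 9.
Σ = (-8) + (-4) + (-12) + (-8) + (-26) + (-25) + (-8) + (-55) + (-30) = -176
Area = |Σ|/2 = 88.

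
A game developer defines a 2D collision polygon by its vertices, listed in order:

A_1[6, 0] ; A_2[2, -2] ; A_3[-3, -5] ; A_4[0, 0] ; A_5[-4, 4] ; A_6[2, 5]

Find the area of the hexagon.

Apply the shoelace formula: 2A = Σ (x_i·y_{i+1} − x_{i+1}·y_i), indices taken mod 6.
Cross-terms: -12, -16, 0, 0, -28, -30  ⇒  Σ = -86
Area = |Σ|/2 = 43.

43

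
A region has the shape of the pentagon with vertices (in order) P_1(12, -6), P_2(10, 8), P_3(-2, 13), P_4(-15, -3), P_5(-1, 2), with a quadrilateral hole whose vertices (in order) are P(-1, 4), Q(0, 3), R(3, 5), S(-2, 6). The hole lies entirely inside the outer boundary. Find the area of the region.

219

Outer boundary:
Apply the surveyor's formula: 2A = Σ (x_i·y_{i+1} − x_{i+1}·y_i), indices taken mod 5.
P_1→P_2: (12)(8) − (10)(-6) = 156
P_2→P_3: (10)(13) − (-2)(8) = 146
P_3→P_4: (-2)(-3) − (-15)(13) = 201
P_4→P_5: (-15)(2) − (-1)(-3) = -33
P_5→P_1: (-1)(-6) − (12)(2) = -18
Σ = 452
Area = |Σ|/2 = 226.
Hole:
Apply Gauss's area formula: 2A = Σ (x_i·y_{i+1} − x_{i+1}·y_i), indices taken mod 4.
Σ = (-3) + (-9) + (28) + (-2) = 14
Area = |Σ|/2 = 7.
Net area = 226 − 7 = 219.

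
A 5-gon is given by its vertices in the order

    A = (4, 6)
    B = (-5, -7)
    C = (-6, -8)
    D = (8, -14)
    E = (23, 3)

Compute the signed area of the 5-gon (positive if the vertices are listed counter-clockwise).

310

Σ = (2) + (-2) + (148) + (346) + (126) = 620
Signed area = Σ/2 = 310 (positive ⇒ counter-clockwise traversal).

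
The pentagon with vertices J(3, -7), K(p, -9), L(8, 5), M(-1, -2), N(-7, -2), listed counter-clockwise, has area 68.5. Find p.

5

The doubled signed area Σ (x_i y_{i+1} − x_{i+1} y_i) is linear in p.
With p=0 it equals 77; the coefficient of p is 12 (from the two edges through K).
So 12·p + 77 = 2·68.5 = 137 ⇒ p = 5.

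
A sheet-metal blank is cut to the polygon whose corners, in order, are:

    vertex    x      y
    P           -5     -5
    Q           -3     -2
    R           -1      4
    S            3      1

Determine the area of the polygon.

21

Apply the shoelace (surveyor's) formula: 2A = Σ (x_i·y_{i+1} − x_{i+1}·y_i), indices taken mod 4.
Σ = (-5) + (-14) + (-13) + (-10) = -42
Area = |Σ|/2 = 21.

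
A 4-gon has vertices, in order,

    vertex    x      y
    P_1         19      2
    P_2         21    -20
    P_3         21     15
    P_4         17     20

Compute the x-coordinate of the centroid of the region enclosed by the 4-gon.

Apply the shoelace (surveyor's) formula. First the cross-terms c_i = x_i·y_{i+1} − x_{i+1}·y_i:
  -422, 735, 165, -346  ⇒  2A = 132, A = 66.
Then Σ (x_i + x_{i+1})·c_i = 7804, so x̄ = 7804 / (6·66) = 1951/99.

1951/99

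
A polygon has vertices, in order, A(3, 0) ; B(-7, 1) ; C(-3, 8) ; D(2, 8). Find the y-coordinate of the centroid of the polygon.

Apply the shoelace formula. First the cross-terms c_i = x_i·y_{i+1} − x_{i+1}·y_i:
  3, -53, -40, -24  ⇒  2A = -114, A = -57.
Then Σ (y_i + y_{i+1})·c_i = -1306, so ȳ = -1306 / (6·(-57)) = 653/171.

653/171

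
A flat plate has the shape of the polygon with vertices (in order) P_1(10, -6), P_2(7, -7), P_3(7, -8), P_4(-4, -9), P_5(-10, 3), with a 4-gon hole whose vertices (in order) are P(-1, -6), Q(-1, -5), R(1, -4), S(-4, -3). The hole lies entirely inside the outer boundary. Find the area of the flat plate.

Outer boundary:
Apply the surveyor's formula: 2A = Σ (x_i·y_{i+1} − x_{i+1}·y_i), indices taken mod 5.
P_1→P_2: (10)(-7) − (7)(-6) = -28
P_2→P_3: (7)(-8) − (7)(-7) = -7
P_3→P_4: (7)(-9) − (-4)(-8) = -95
P_4→P_5: (-4)(3) − (-10)(-9) = -102
P_5→P_1: (-10)(-6) − (10)(3) = 30
Σ = -202
Area = |Σ|/2 = 101.
Hole:
Apply Gauss's area formula: 2A = Σ (x_i·y_{i+1} − x_{i+1}·y_i), indices taken mod 4.
P→Q: (-1)(-5) − (-1)(-6) = -1
Q→R: (-1)(-4) − (1)(-5) = 9
R→S: (1)(-3) − (-4)(-4) = -19
S→P: (-4)(-6) − (-1)(-3) = 21
Σ = 10
Area = |Σ|/2 = 5.
Net area = 101 − 5 = 96.

96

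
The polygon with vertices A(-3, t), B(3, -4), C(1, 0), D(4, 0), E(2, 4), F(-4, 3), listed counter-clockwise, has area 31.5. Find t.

The doubled signed area Σ (x_i y_{i+1} − x_{i+1} y_i) is linear in t.
With t=0 it equals 63; the coefficient of t is -7 (from the two edges through A).
So -7·t + 63 = 2·31.5 = 63 ⇒ t = 0.

0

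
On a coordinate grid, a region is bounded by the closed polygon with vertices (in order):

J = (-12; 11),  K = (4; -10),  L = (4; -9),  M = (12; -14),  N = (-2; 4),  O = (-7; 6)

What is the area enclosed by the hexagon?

Apply the shoelace formula: 2A = Σ (x_i·y_{i+1} − x_{i+1}·y_i), indices taken mod 6.
Σ = (76) + (4) + (52) + (20) + (16) + (-5) = 163
Area = |Σ|/2 = 81.5.

81.5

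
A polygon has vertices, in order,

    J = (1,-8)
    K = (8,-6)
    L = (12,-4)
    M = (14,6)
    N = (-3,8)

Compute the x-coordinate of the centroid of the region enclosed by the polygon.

168/31

Apply Gauss's area formula. First the cross-terms c_i = x_i·y_{i+1} − x_{i+1}·y_i:
  58, 40, 128, 130, 16  ⇒  2A = 372, A = 186.
Then Σ (x_i + x_{i+1})·c_i = 6048, so x̄ = 6048 / (6·186) = 168/31.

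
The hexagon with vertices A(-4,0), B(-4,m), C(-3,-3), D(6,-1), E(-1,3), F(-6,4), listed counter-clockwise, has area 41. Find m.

The doubled signed area Σ (x_i y_{i+1} − x_{i+1} y_i) is linear in m.
With m=0 it equals 80; the coefficient of m is -1 (from the two edges through B).
So -1·m + 80 = 2·41 = 82 ⇒ m = -2.

-2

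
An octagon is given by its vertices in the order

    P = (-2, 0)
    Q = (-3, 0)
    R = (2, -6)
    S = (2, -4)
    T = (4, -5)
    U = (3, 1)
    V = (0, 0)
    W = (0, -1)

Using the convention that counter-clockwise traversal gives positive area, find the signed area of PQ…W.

22.5

Σ = (0) + (18) + (4) + (6) + (19) + (0) + (0) + (-2) = 45
Signed area = Σ/2 = 22.5 (positive ⇒ counter-clockwise traversal).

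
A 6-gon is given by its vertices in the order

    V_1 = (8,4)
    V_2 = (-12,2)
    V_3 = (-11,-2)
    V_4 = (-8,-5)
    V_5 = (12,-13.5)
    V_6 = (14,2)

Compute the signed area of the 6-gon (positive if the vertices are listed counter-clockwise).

285

Cross-terms: 64, 46, 39, 168, 213, 40  ⇒  Σ = 570
Signed area = Σ/2 = 285 (positive ⇒ counter-clockwise traversal).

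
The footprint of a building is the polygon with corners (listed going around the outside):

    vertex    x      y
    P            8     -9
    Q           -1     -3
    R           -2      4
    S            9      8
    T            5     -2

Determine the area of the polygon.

Σ = (-33) + (-10) + (-52) + (-58) + (-29) = -182
Area = |Σ|/2 = 91.

91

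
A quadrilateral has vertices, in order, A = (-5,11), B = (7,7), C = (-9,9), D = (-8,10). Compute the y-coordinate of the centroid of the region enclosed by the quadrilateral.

190/21

Apply the shoelace formula. First the cross-terms c_i = x_i·y_{i+1} − x_{i+1}·y_i:
  -112, 126, -18, -38  ⇒  2A = -42, A = -21.
Then Σ (y_i + y_{i+1})·c_i = -1140, so ȳ = -1140 / (6·(-21)) = 190/21.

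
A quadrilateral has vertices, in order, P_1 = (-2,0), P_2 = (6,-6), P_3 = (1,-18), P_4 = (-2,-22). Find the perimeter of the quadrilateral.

|P_1P_2| = √((8)² + (-6)²) = √100 = 10
|P_2P_3| = √((-5)² + (-12)²) = √169 = 13
|P_3P_4| = √((-3)² + (-4)²) = √25 = 5
|P_4P_1| = √((0)² + (22)²) = √484 = 22
Perimeter = 10 + 13 + 5 + 22 = 50.

50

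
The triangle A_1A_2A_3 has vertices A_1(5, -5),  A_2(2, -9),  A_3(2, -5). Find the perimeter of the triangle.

|A_1A_2| = √((-3)² + (-4)²) = √25 = 5
|A_2A_3| = √((0)² + (4)²) = √16 = 4
|A_3A_1| = √((3)² + (0)²) = √9 = 3
Perimeter = 5 + 4 + 3 = 12.

12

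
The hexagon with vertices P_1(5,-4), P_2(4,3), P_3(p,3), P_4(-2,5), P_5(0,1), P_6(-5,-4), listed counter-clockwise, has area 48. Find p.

2

Write out the shoelace sum; only the two edges meeting at P_3 involve p:
2·Area = [(4·3 − p·3) + (p·5 − (-2)·3)] + 74
       = 2·p + 92 = 96
⇒ p = 2.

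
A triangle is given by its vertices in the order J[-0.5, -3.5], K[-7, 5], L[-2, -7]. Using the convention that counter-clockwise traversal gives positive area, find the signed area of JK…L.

17.75

Apply the surveyor's formula: 2A = Σ (x_i·y_{i+1} − x_{i+1}·y_i), indices taken mod 3.
Σ = (-27) + (59) + (3.5) = 35.5
Signed area = Σ/2 = 17.75 (positive ⇒ counter-clockwise traversal).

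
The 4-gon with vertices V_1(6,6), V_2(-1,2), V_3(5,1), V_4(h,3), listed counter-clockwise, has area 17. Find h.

The doubled signed area Σ (x_i y_{i+1} − x_{i+1} y_i) is linear in h.
With h=0 it equals 4; the coefficient of h is 5 (from the two edges through V_4).
So 5·h + 4 = 2·17 = 34 ⇒ h = 6.

6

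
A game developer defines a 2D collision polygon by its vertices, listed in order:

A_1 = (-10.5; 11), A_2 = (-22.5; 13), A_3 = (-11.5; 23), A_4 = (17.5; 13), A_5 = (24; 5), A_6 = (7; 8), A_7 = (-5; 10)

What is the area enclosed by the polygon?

358.25

Apply the shoelace (surveyor's) formula: 2A = Σ (x_i·y_{i+1} − x_{i+1}·y_i), indices taken mod 7.
Σ = (111) + (-368) + (-552) + (-224.5) + (157) + (110) + (50) = -716.5
Area = |Σ|/2 = 358.25.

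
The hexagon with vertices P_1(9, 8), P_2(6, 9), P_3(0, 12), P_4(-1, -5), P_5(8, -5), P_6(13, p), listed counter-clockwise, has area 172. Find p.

Write out the shoelace sum; only the two edges meeting at P_6 involve p:
2·Area = [(8·p − 13·(-5)) + (13·8 − 9·p)] + 162
       = -1·p + 331 = 344
⇒ p = -13.

-13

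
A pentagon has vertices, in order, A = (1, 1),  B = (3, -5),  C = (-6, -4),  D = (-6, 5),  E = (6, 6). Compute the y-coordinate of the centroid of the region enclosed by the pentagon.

Apply the shoelace (surveyor's) formula. First the cross-terms c_i = x_i·y_{i+1} − x_{i+1}·y_i:
  -8, -42, -54, -66, 0  ⇒  2A = -170, A = -85.
Then Σ (y_i + y_{i+1})·c_i = -370, so ȳ = -370 / (6·(-85)) = 37/51.

37/51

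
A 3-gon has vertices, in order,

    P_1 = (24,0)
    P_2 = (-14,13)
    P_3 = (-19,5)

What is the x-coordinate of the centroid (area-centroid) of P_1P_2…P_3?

Apply the shoelace (surveyor's) formula. First the cross-terms c_i = x_i·y_{i+1} − x_{i+1}·y_i:
  312, 177, -120  ⇒  2A = 369, A = 184.5.
Then Σ (x_i + x_{i+1})·c_i = -3321, so x̄ = -3321 / (6·184.5) = -3.

-3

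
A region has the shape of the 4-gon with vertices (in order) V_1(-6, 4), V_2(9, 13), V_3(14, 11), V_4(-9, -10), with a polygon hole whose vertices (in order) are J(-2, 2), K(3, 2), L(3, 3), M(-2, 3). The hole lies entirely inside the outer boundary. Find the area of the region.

Outer boundary:
Apply Gauss's area formula: 2A = Σ (x_i·y_{i+1} − x_{i+1}·y_i), indices taken mod 4.
V_1→V_2: (-6)(13) − (9)(4) = -114
V_2→V_3: (9)(11) − (14)(13) = -83
V_3→V_4: (14)(-10) − (-9)(11) = -41
V_4→V_1: (-9)(4) − (-6)(-10) = -96
Σ = -334
Area = |Σ|/2 = 167.
Hole:
Apply the shoelace formula: 2A = Σ (x_i·y_{i+1} − x_{i+1}·y_i), indices taken mod 4.
Cross-terms: -10, 3, 15, 2  ⇒  Σ = 10
Area = |Σ|/2 = 5.
Net area = 167 − 5 = 162.

162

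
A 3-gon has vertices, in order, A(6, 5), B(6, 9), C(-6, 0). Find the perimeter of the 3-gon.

|AB| = √((0)² + (4)²) = √16 = 4
|BC| = √((-12)² + (-9)²) = √225 = 15
|CA| = √((12)² + (5)²) = √169 = 13
Perimeter = 4 + 15 + 13 = 32.

32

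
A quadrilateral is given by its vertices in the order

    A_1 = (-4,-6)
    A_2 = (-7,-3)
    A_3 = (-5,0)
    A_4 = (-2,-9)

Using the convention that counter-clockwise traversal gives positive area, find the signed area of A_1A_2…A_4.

-12

Σ = (-30) + (-15) + (45) + (-24) = -24
Signed area = Σ/2 = -12 (negative ⇒ clockwise traversal).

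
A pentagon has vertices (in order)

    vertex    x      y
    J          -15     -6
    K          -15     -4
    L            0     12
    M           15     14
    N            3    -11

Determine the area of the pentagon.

Σ = (-30) + (-180) + (-180) + (-207) + (-183) = -780
Area = |Σ|/2 = 390.

390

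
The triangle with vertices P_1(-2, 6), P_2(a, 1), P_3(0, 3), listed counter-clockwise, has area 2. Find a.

0

The doubled signed area Σ (x_i y_{i+1} − x_{i+1} y_i) is linear in a.
With a=0 it equals 4; the coefficient of a is -3 (from the two edges through P_2).
So -3·a + 4 = 2·2 = 4 ⇒ a = 0.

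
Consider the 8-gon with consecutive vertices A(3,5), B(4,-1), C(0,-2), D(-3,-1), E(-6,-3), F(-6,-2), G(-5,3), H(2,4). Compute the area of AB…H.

48

Cross-terms: -23, -8, -6, 3, -6, -28, -26, -2  ⇒  Σ = -96
Area = |Σ|/2 = 48.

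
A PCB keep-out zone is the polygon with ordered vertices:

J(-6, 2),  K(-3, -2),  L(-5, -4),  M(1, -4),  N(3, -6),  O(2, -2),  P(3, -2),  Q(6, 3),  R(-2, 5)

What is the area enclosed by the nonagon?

70.5

Apply the shoelace (surveyor's) formula: 2A = Σ (x_i·y_{i+1} − x_{i+1}·y_i), indices taken mod 9.
Σ = (18) + (2) + (24) + (6) + (6) + (2) + (21) + (36) + (26) = 141
Area = |Σ|/2 = 70.5.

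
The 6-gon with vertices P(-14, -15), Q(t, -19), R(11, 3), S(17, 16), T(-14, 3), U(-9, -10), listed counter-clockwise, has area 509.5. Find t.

-1

The doubled signed area Σ (x_i y_{i+1} − x_{i+1} y_i) is linear in t.
With t=0 it equals 1037; the coefficient of t is 18 (from the two edges through Q).
So 18·t + 1037 = 2·509.5 = 1019 ⇒ t = -1.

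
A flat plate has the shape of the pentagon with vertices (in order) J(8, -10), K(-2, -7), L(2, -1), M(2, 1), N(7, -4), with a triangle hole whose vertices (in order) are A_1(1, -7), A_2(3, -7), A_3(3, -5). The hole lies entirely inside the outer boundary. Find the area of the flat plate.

52.5

Outer boundary:
Σ = (-76) + (16) + (4) + (-15) + (-38) = -109
Area = |Σ|/2 = 54.5.
Hole:
A_1→A_2: (1)(-7) − (3)(-7) = 14
A_2→A_3: (3)(-5) − (3)(-7) = 6
A_3→A_1: (3)(-7) − (1)(-5) = -16
Σ = 4
Area = |Σ|/2 = 2.
Net area = 54.5 − 2 = 52.5.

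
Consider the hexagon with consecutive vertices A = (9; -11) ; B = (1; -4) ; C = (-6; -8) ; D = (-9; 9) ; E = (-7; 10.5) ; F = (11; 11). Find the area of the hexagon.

Σ = (-25) + (-32) + (-126) + (-31.5) + (-192.5) + (-220) = -627
Area = |Σ|/2 = 313.5.

313.5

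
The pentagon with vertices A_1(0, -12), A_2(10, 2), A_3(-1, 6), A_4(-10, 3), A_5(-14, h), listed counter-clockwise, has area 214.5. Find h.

2

Write out the shoelace sum; only the two edges meeting at A_5 involve h:
2·Area = [((-10)·h − (-14)·3) + ((-14)·(-12) − 0·h)] + 239
       = -10·h + 449 = 429
⇒ h = 2.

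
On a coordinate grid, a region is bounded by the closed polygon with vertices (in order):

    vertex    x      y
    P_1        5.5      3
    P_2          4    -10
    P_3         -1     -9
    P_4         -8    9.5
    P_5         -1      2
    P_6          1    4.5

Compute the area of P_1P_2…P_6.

114.625

Σ = (-67) + (-46) + (-81.5) + (-6.5) + (-6.5) + (-21.75) = -229.25
Area = |Σ|/2 = 114.625.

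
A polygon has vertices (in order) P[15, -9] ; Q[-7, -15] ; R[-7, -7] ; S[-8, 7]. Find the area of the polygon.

Cross-terms: -288, -56, -105, -33  ⇒  Σ = -482
Area = |Σ|/2 = 241.

241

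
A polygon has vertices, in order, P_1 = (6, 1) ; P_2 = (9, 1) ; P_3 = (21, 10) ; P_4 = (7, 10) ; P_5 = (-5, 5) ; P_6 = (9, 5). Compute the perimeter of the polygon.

|P_1P_2| = √((3)² + (0)²) = √9 = 3
|P_2P_3| = √((12)² + (9)²) = √225 = 15
|P_3P_4| = √((-14)² + (0)²) = √196 = 14
|P_4P_5| = √((-12)² + (-5)²) = √169 = 13
|P_5P_6| = √((14)² + (0)²) = √196 = 14
|P_6P_1| = √((-3)² + (-4)²) = √25 = 5
Perimeter = 3 + 15 + 14 + 13 + 14 + 5 = 64.

64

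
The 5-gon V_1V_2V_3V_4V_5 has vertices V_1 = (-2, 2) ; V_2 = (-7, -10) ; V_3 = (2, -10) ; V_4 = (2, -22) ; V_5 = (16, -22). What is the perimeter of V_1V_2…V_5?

|V_1V_2| = √((-5)² + (-12)²) = √169 = 13
|V_2V_3| = √((9)² + (0)²) = √81 = 9
|V_3V_4| = √((0)² + (-12)²) = √144 = 12
|V_4V_5| = √((14)² + (0)²) = √196 = 14
|V_5V_1| = √((-18)² + (24)²) = √900 = 30
Perimeter = 13 + 9 + 12 + 14 + 30 = 78.

78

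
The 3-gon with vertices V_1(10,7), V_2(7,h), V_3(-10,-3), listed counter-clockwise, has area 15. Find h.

7

Write out the shoelace sum; only the two edges meeting at V_2 involve h:
2·Area = [(10·h − 7·7) + (7·(-3) − (-10)·h)] + -40
       = 20·h + -110 = 30
⇒ h = 7.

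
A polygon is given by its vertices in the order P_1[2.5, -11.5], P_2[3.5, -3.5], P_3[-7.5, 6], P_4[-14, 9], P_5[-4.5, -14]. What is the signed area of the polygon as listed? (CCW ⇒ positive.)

183

Σ = (31.5) + (-5.25) + (16.5) + (236.5) + (86.75) = 366
Signed area = Σ/2 = 183 (positive ⇒ counter-clockwise traversal).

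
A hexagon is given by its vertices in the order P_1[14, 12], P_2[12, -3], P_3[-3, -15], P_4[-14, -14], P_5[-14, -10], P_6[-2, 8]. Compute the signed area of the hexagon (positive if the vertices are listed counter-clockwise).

Apply the surveyor's formula: 2A = Σ (x_i·y_{i+1} − x_{i+1}·y_i), indices taken mod 6.
P_1→P_2: (14)(-3) − (12)(12) = -186
P_2→P_3: (12)(-15) − (-3)(-3) = -189
P_3→P_4: (-3)(-14) − (-14)(-15) = -168
P_4→P_5: (-14)(-10) − (-14)(-14) = -56
P_5→P_6: (-14)(8) − (-2)(-10) = -132
P_6→P_1: (-2)(12) − (14)(8) = -136
Σ = -867
Signed area = Σ/2 = -433.5 (negative ⇒ clockwise traversal).

-433.5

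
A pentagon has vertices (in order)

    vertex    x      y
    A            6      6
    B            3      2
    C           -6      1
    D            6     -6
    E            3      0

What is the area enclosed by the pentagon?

37.5

A→B: (6)(2) − (3)(6) = -6
B→C: (3)(1) − (-6)(2) = 15
C→D: (-6)(-6) − (6)(1) = 30
D→E: (6)(0) − (3)(-6) = 18
E→A: (3)(6) − (6)(0) = 18
Σ = 75
Area = |Σ|/2 = 37.5.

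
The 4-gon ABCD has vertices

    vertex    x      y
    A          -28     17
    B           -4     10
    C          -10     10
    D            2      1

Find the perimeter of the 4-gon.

80

|AB| = √((24)² + (-7)²) = √625 = 25
|BC| = √((-6)² + (0)²) = √36 = 6
|CD| = √((12)² + (-9)²) = √225 = 15
|DA| = √((-30)² + (16)²) = √1156 = 34
Perimeter = 25 + 6 + 15 + 34 = 80.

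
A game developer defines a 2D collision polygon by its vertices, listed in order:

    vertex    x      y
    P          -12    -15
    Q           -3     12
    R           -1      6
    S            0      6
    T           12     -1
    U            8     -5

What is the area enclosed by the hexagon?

252.5

Σ = (-189) + (-6) + (-6) + (-72) + (-52) + (-180) = -505
Area = |Σ|/2 = 252.5.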